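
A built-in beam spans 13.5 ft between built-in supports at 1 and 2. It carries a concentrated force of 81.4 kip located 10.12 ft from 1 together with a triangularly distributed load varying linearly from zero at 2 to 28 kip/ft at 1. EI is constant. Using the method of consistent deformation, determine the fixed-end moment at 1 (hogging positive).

Take the two fixed-end moments M_1, M_2 as redundants; the released structure is the simple span 12.
On the primary (simply-supported) span, the end slopes from the loading are:
  at 1: point load 81.4 at a = 10.12: Pab(L + b)/(6LEI) = 580.2/EI
  at 2: point load 81.4 at a = 10.12: Pab(L + a)/(6LEI) = 811.9/EI
  at 1: triangular load, peak 28: w₀L³/(45EI) = 1531/EI
  at 2: triangular load, peak 28: 7w₀L³/(360EI) = 1340/EI
  θ_10 = 2111/EI,  θ_20 = 2151/EI
Flexibility coefficients: a unit moment at one end gives L/(3EI) there and L/(6EI) at the far end, so f₁₁ = f₂₂ = 4.5/EI and f₁₂ = f₂₁ = 2.25/EI.
Compatibility — zero rotation at each built-in end:
  4.5 M_1 + 2.25 M_2 = 2111
  2.25 M_1 + 4.5 M_2 = 2151
Solving the pair gives M_1 = 306.8 kip·ft and M_2 = 324.7 kip·ft (hogging).

M_1 = 306.8 kip·ft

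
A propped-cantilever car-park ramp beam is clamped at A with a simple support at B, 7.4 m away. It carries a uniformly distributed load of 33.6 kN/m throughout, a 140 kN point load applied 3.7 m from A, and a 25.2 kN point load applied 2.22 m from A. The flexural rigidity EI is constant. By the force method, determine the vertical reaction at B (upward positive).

R_B = 140.1 kN

Choose R_B as the redundant. The primary structure is the cantilever fixed at A.
Free-end deflection of the primary structure under the applied loading (downward +):
  UDL 33.6: wL⁴/(8EI) = 12594/EI
  point load 140 at a = 3.7: Pa²(3L − a)/(6EI) = 5910/EI
  point load 25.2 at a = 2.22: Pa²(3L − a)/(6EI) = 413.6/EI
  δ_0 = 18917/EI
Flexibility coefficient — unit upward force at B: δ_{BB} = L³/(3EI) = 135.1/EI.
The prop prevents deflection at B: R_B = δ_0/δ_{BB} = 18917/135.1 = 140.1 kN.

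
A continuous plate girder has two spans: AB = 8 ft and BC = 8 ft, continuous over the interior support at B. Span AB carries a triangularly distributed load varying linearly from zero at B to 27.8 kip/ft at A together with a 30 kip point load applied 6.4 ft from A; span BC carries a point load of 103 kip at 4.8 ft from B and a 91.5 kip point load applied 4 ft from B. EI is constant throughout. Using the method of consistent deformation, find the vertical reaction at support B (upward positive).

Insert a hinge at B; M_B is the redundant, and each span becomes simply supported.
Discontinuity in slope at B on the released structure — sum the simple-span end rotations:
  span AB: triangular load, peak 27.8: 7w₀L³/(360EI) = 276.8/EI
  span AB: point load 30 at a = 6.4: Pab(L + a)/(6LEI) = 92.16/EI
  span BC: point load 103 at a = 4.8: Pab(L + b)/(6LEI) = 369.2/EI
  span BC: point load 91.5 at a = 4: Pab(L + b)/(6LEI) = 366/EI
  relative rotation θ_0 = (368.9 + 735.2)/EI = 1104/EI
A unit hogging moment at B produces rotation L₁/(3EI) + L₂/(3EI) = 5.333/EI.
Compatibility: M_B·(L₁+L₂)/(3EI) = θ_0, giving M_B = 207 kip·ft (hogging).
Span AB, ΣM about A with M_B applied at B: R_B^{AB}·8 = 488.5 + 207, so R_B^{AB} = 86.94 kip and R_A = 141.2 − 86.94 = 54.26 kip.
Span BC, ΣM about C: R_B^{BC}·8 = 695.6 + 207, so R_B^{BC} = 112.8 kip and R_C = 194.5 − 112.8 = 81.67 kip.
R_B = 86.94 + 112.8 = 199.8 kip.

R_B = 199.8 kip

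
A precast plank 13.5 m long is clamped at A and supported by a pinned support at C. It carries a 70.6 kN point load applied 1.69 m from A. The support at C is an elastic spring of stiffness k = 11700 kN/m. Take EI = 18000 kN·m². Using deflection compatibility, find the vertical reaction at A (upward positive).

R_A = 69.01 kN

Remove the prop at C; the released (primary) structure is a cantilever built in at A.
Free-end deflection of the primary structure under the applied loading (downward +):
  point load 70.6 at a = 1.69: Pa²(3L − a)/(6EI) = 1304/EI
Flexibility coefficient — unit upward force at C: δ_{CC} = L³/(3EI) = 820.1/EI.
With EI = 18000 kN·m²: δ_0 = 0.07246 m and δ_{CC} = 0.045562 m/kN.
Compatibility — the spring shortens by R_C/k under the reaction it provides: δ_0 − R_C·δ_{CC} = R_C/k. With 1/k = 0.000085 m/kN, R_C = δ_0 / (δ_{CC} + 1/k) = 0.07246 / (0.045562 + 0.000085) = 1.587 kN.
Vertical equilibrium: R_A = ΣP − R_C = 70.6 − 1.587 = 69.01 kN.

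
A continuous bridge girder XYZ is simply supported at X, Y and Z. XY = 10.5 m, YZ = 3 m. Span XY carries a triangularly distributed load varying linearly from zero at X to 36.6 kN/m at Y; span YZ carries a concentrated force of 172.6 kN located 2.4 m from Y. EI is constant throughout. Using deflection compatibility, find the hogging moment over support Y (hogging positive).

Release continuity at Y by inserting a hinge; the redundant is the internal moment M_Y. The primary structure is two simply-supported spans XY and YZ.
Rotations at Y on the released spans (each span's end-slope, ×1/EI):
  span XY: triangular load, peak 36.6: w₀L³/(45EI) = 941.5/EI
  span YZ: point load 172.6 at a = 2.4: Pab(L + b)/(6LEI) = 49.71/EI
  relative rotation θ_0 = (941.5 + 49.71)/EI = 991.2/EI
A unit hogging moment at Y produces rotation L₁/(3EI) + L₂/(3EI) = 4.5/EI.
Slope continuity at Y: θ_0 = M_Y·4.5/EI, so M_Y = 991.2/4.5 = 220.3 kN·m (hogging).

M_Y = 220.3 kN·m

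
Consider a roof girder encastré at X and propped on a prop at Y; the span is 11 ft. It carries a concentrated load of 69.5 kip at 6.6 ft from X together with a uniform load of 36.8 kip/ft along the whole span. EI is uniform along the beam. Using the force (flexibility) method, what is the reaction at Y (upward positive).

R_Y = 181.8 kip

Choose R_Y as the redundant. The primary structure is the cantilever fixed at X.
Deflection at Y on the released cantilever, summing each load's contribution:
  point load 69.5 at a = 6.6: Pa²(3L − a)/(6EI) = 13321/EI
  UDL 36.8: wL⁴/(8EI) = 67349/EI
  δ_0 = 80669/EI
Flexibility coefficient — unit upward force at Y: δ_{YY} = L³/(3EI) = 443.7/EI.
Compatibility at Y: δ_0 − R_Y·δ_{YY} = 0, so R_Y = 80669/443.7 = 181.8 kip.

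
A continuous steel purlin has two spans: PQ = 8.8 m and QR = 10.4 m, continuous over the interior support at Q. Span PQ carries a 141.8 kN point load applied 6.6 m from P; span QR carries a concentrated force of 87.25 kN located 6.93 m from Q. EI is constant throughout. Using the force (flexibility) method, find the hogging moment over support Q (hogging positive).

Insert a hinge at Q; M_Q is the redundant, and each span becomes simply supported.
Rotations at Q on the released spans (each span's end-slope, ×1/EI):
  span PQ: point load 141.8 at a = 6.6: Pab(L + a)/(6LEI) = 600.5/EI
  span QR: point load 87.25 at a = 6.93: Pab(L + b)/(6LEI) = 466.4/EI
  relative rotation θ_0 = (600.5 + 466.4)/EI = 1067/EI
A unit hogging moment at Q produces rotation L₁/(3EI) + L₂/(3EI) = 6.4/EI.
Slope continuity at Q: θ_0 = M_Q·6.4/EI, so M_Q = 1067/6.4 = 166.7 kN·m (hogging).

M_Q = 166.7 kN·m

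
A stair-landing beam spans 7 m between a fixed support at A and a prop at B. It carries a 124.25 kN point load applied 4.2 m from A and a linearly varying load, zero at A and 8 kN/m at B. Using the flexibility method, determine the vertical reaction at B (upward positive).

Choose R_B as the redundant. The primary structure is the cantilever fixed at A.
Deflection at B on the released cantilever, summing each load's contribution:
  point load 124.25 at a = 4.2: Pa²(3L − a)/(6EI) = 6137/EI
  triangular load, peak 8 at the free end: 11w₀L⁴/(120EI) = 1761/EI
  δ_0 = 7898/EI
Tip deflection under a unit load at B: L³/(3EI) = 114.3/EI.
The prop prevents deflection at B: R_B = δ_0/δ_{BB} = 7898/114.3 = 69.08 kN.

R_B = 69.08 kN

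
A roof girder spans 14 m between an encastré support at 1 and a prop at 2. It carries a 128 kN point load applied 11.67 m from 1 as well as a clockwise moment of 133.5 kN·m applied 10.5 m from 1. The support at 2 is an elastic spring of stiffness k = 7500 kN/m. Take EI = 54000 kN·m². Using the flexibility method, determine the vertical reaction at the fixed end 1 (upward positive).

R_1 = 19.11 kN

Choose R_2 as the redundant. The primary structure is the cantilever fixed at 1.
Downward deflection at the released point 2 due to the loads:
  point load 128 at a = 11.67: Pa²(3L − a)/(6EI) = 88120/EI
  clockwise couple 133.5 at a = 10.5: M₀a(2L − a)/(2EI) = 12265/EI
  δ_0 = 100385/EI
Flexibility coefficient — unit upward force at 2: δ_{22} = L³/(3EI) = 914.7/EI.
With EI = 54000 kN·m²: δ_0 = 1.859 m and δ_{22} = 0.016938 m/kN.
Compatibility — the spring shortens by R_2/k under the reaction it provides: δ_0 − R_2·δ_{22} = R_2/k. With 1/k = 0.000133 m/kN, R_2 = δ_0 / (δ_{22} + 1/k) = 1.859 / (0.016938 + 0.000133) = 108.9 kN.
Vertical equilibrium: R_1 = ΣP − R_2 = 128 − 108.9 = 19.11 kN.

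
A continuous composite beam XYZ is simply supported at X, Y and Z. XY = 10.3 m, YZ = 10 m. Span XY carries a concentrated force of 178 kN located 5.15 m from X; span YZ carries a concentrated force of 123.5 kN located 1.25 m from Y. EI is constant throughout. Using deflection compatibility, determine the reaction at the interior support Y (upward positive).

R_Y = 243.7 kN

Take M_Y as the redundant. Released structure: two simple spans XY and YZ with a hinge at Y.
Rotations at Y on the released spans (each span's end-slope, ×1/EI):
  span XY: point load 178 at a = 5.15: Pab(L + a)/(6LEI) = 1180/EI
  span YZ: point load 123.5 at a = 1.25: Pab(L + b)/(6LEI) = 422.1/EI
  relative rotation θ_0 = (1180 + 422.1)/EI = 1602/EI
A unit hogging moment at Y produces rotation L₁/(3EI) + L₂/(3EI) = 6.767/EI.
Slope continuity at Y: θ_0 = M_Y·6.767/EI, so M_Y = 1602/6.767 = 236.8 kN·m (hogging).
Span XY, ΣM about X with M_Y applied at Y: R_Y^{XY}·10.3 = 916.7 + 236.8, so R_Y^{XY} = 112 kN and R_X = 178 − 112 = 66.01 kN.
Span YZ, ΣM about Z: R_Y^{YZ}·10 = 1081 + 236.8, so R_Y^{YZ} = 131.7 kN and R_Z = 123.5 − 131.7 = -8.243 kN.
R_Y = 112 + 131.7 = 243.7 kN.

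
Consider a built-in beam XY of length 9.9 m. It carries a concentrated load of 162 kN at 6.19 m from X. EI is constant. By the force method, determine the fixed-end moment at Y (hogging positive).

Release both end moments; the primary structure is a simply-supported span XY with redundants M_X and M_Y.
End rotations of the released simple span under the applied load (×1/EI):
  at X: point load 162 at a = 6.19: Pab(L + b)/(6LEI) = 852.4/EI
  at Y: point load 162 at a = 6.19: Pab(L + a)/(6LEI) = 1008/EI
  θ_X0 = 852.4/EI,  θ_Y0 = 1008/EI
Flexibility coefficients: a unit moment at one end gives L/(3EI) there and L/(6EI) at the far end, so f₁₁ = f₂₂ = 3.3/EI and f₁₂ = f₂₁ = 1.65/EI.
Compatibility — zero rotation at each built-in end:
  3.3 M_X + 1.65 M_Y = 852.4
  1.65 M_X + 3.3 M_Y = 1008
Solving the pair gives M_X = 140.8 kN·m and M_Y = 235 kN·m (hogging).

M_Y = 235 kN·m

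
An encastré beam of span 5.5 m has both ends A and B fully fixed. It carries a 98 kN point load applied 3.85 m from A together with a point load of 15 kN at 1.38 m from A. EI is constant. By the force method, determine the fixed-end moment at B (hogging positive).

M_B = 83.12 kN·m

Take the two fixed-end moments M_A, M_B as redundants; the released structure is the simple span AB.
Simple-span end rotations at A and B under the given loads:
  at A: point load 98 at a = 3.85: Pab(L + b)/(6LEI) = 134.9/EI
  at B: point load 98 at a = 3.85: Pab(L + a)/(6LEI) = 176.4/EI
  at A: point load 15 at a = 1.38: Pab(L + b)/(6LEI) = 24.86/EI
  at B: point load 15 at a = 1.38: Pab(L + a)/(6LEI) = 17.78/EI
  θ_A0 = 159.7/EI,  θ_B0 = 194.2/EI
Flexibility coefficients: a unit moment at one end gives L/(3EI) there and L/(6EI) at the far end, so f₁₁ = f₂₂ = 1.833/EI and f₁₂ = f₂₁ = 0.9167/EI.
Compatibility — zero rotation at each built-in end:
  1.833 M_A + 0.9167 M_B = 159.7
  0.9167 M_A + 1.833 M_B = 194.2
Solving the pair gives M_A = 45.57 kN·m and M_B = 83.12 kN·m (hogging).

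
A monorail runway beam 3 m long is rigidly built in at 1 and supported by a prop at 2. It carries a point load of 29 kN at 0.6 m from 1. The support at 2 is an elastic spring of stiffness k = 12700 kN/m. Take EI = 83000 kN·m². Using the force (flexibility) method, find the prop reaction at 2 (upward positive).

Remove the prop at 2; the released (primary) structure is a cantilever built in at 1.
Downward deflection at the released point 2 due to the loads:
  point load 29 at a = 0.6: Pa²(3L − a)/(6EI) = 14.62/EI
Tip deflection under a unit load at 2: L³/(3EI) = 9/EI.
With EI = 83000 kN·m²: δ_0 = 0.000176 m and δ_{22} = 0.000108 m/kN.
Compatibility — the spring shortens by R_2/k under the reaction it provides: δ_0 − R_2·δ_{22} = R_2/k. With 1/k = 0.000079 m/kN, R_2 = δ_0 / (δ_{22} + 1/k) = 0.000176 / (0.000108 + 0.000079) = 0.9408 kN.

R_2 = 0.9408 kN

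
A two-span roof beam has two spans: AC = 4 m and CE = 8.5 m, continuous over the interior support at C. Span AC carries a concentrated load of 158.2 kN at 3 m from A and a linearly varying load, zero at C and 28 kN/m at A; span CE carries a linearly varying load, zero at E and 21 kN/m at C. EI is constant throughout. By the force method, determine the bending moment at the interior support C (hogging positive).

Insert a hinge at C; M_C is the redundant, and each span becomes simply supported.
Discontinuity in slope at C on the released structure — sum the simple-span end rotations:
  span AC: point load 158.2 at a = 3: Pab(L + a)/(6LEI) = 138.4/EI
  span AC: triangular load, peak 28: 7w₀L³/(360EI) = 34.84/EI
  span CE: triangular load, peak 21: w₀L³/(45EI) = 286.6/EI
  relative rotation θ_0 = (173.3 + 286.6)/EI = 459.9/EI
A unit hogging moment at C produces rotation L₁/(3EI) + L₂/(3EI) = 4.167/EI.
Slope continuity at C: θ_0 = M_C·4.167/EI, so M_C = 459.9/4.167 = 110.4 kN·m (hogging).

M_C = 110.4 kN·m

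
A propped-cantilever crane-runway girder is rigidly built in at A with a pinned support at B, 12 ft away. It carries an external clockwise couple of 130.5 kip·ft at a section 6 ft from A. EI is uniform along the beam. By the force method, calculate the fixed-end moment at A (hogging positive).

Remove the prop at B; the released (primary) structure is a cantilever built in at A.
Free-end deflection of the primary structure under the applied loading (downward +):
  clockwise couple 130.5 at a = 6: M₀a(2L − a)/(2EI) = 7047/EI
Flexibility coefficient — unit upward force at B: δ_{BB} = L³/(3EI) = 576/EI.
The prop prevents deflection at B: R_B = δ_0/δ_{BB} = 7047/576 = 12.23 kip.
Moment equilibrium about A: M_A = Σ(load moments about A) − R_B·L = 130.5 − 12.23×12 = -16.31 kip·ft.

M_A = -16.31 kip·ft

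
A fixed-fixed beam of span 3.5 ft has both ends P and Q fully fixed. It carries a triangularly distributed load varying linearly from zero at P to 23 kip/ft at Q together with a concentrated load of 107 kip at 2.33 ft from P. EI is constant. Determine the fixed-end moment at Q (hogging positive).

Take the two fixed-end moments M_P, M_Q as redundants; the released structure is the simple span PQ.
End rotations of the released simple span under the applied load (×1/EI):
  at P: triangular load, peak 23: 7w₀L³/(360EI) = 19.17/EI
  at Q: triangular load, peak 23: w₀L³/(45EI) = 21.91/EI
  at P: point load 107 at a = 2.33: Pab(L + b)/(6LEI) = 64.87/EI
  at Q: point load 107 at a = 2.33: Pab(L + a)/(6LEI) = 80.98/EI
  θ_P0 = 84.04/EI,  θ_Q0 = 102.9/EI
Flexibility coefficients: a unit moment at one end gives L/(3EI) there and L/(6EI) at the far end, so f₁₁ = f₂₂ = 1.167/EI and f₁₂ = f₂₁ = 0.5833/EI.
Compatibility — zero rotation at each built-in end:
  1.167 M_P + 0.5833 M_Q = 84.04
  0.5833 M_P + 1.167 M_Q = 102.9
Solving the pair gives M_P = 37.25 kip·ft and M_Q = 69.57 kip·ft (hogging).

M_Q = 69.57 kip·ft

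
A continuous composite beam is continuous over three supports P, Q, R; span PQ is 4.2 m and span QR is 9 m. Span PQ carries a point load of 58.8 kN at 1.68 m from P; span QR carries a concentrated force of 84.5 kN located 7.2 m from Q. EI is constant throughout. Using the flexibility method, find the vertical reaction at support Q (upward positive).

Insert a hinge at Q; M_Q is the redundant, and each span becomes simply supported.
End slopes at the hinge Q, treating each span as simply supported:
  span PQ: point load 58.8 at a = 1.68: Pab(L + a)/(6LEI) = 58.08/EI
  span QR: point load 84.5 at a = 7.2: Pab(L + b)/(6LEI) = 219/EI
  relative rotation θ_0 = (58.08 + 219)/EI = 277.1/EI
A unit hogging moment at Q produces rotation L₁/(3EI) + L₂/(3EI) = 4.4/EI.
Slope continuity at Q: θ_0 = M_Q·4.4/EI, so M_Q = 277.1/4.4 = 62.98 kN·m (hogging).
Span PQ, ΣM about P with M_Q applied at Q: R_Q^{PQ}·4.2 = 98.78 + 62.98, so R_Q^{PQ} = 38.52 kN and R_P = 58.8 − 38.52 = 20.28 kN.
Span QR, ΣM about R: R_Q^{QR}·9 = 152.1 + 62.98, so R_Q^{QR} = 23.9 kN and R_R = 84.5 − 23.9 = 60.6 kN.
R_Q = 38.52 + 23.9 = 62.41 kN.

R_Q = 62.41 kN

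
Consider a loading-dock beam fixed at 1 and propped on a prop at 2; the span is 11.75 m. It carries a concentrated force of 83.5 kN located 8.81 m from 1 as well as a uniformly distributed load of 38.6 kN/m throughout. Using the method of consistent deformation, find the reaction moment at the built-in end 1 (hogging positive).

Choose R_2 as the redundant. The primary structure is the cantilever fixed at 1.
Downward deflection at the released point 2 due to the loads:
  point load 83.5 at a = 8.81: Pa²(3L − a)/(6EI) = 28559/EI
  UDL 38.6: wL⁴/(8EI) = 91971/EI
  δ_0 = 120530/EI
Tip deflection under a unit load at 2: L³/(3EI) = 540.7/EI.
The prop prevents deflection at 2: R_2 = δ_0/δ_{22} = 120530/540.7 = 222.9 kN.
Moment equilibrium about 1: M_1 = Σ(load moments about 1) − R_2·L = 3400 − 222.9×11.75 = 781.2 kN·m.

M_1 = 781.2 kN·m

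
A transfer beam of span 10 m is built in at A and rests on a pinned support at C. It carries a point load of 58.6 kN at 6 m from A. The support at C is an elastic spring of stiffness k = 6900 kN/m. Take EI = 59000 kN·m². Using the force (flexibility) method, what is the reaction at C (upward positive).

R_C = 24.68 kN

Take the reaction at C as the redundant and release it; the primary structure is a cantilever fixed at A.
Free-end deflection of the primary structure under the applied loading (downward +):
  point load 58.6 at a = 6: Pa²(3L − a)/(6EI) = 8438/EI
Flexibility coefficient — unit upward force at C: δ_{CC} = L³/(3EI) = 333.3/EI.
With EI = 59000 kN·m²: δ_0 = 0.14302 m and δ_{CC} = 0.00565 m/kN.
Compatibility — the spring shortens by R_C/k under the reaction it provides: δ_0 − R_C·δ_{CC} = R_C/k. With 1/k = 0.000145 m/kN, R_C = δ_0 / (δ_{CC} + 1/k) = 0.14302 / (0.00565 + 0.000145) = 24.68 kN.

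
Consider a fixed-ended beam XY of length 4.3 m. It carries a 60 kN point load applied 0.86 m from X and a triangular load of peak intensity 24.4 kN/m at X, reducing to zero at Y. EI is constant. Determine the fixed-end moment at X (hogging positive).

Take the two fixed-end moments M_X, M_Y as redundants; the released structure is the simple span XY.
On the primary (simply-supported) span, the end slopes from the loading are:
  at X: point load 60 at a = 0.86: Pab(L + b)/(6LEI) = 53.25/EI
  at Y: point load 60 at a = 0.86: Pab(L + a)/(6LEI) = 35.5/EI
  at X: triangular load, peak 24.4: w₀L³/(45EI) = 43.11/EI
  at Y: triangular load, peak 24.4: 7w₀L³/(360EI) = 37.72/EI
  θ_X0 = 96.36/EI,  θ_Y0 = 73.22/EI
Flexibility coefficients: a unit moment at one end gives L/(3EI) there and L/(6EI) at the far end, so f₁₁ = f₂₂ = 1.433/EI and f₁₂ = f₂₁ = 0.7167/EI.
Compatibility — zero rotation at each built-in end:
  1.433 M_X + 0.7167 M_Y = 96.36
  0.7167 M_X + 1.433 M_Y = 73.22
Solving the pair gives M_X = 55.58 kN·m and M_Y = 23.29 kN·m (hogging).

M_X = 55.58 kN·m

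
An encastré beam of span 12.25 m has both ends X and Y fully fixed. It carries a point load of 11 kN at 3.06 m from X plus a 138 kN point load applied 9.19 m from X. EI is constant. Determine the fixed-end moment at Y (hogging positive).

Take the two fixed-end moments M_X, M_Y as redundants; the released structure is the simple span XY.
On the primary (simply-supported) span, the end slopes from the loading are:
  at X: point load 11 at a = 3.06: Pab(L + b)/(6LEI) = 90.23/EI
  at Y: point load 11 at a = 3.06: Pab(L + a)/(6LEI) = 64.43/EI
  at X: point load 138 at a = 9.19: Pab(L + b)/(6LEI) = 808.4/EI
  at Y: point load 138 at a = 9.19: Pab(L + a)/(6LEI) = 1132/EI
  θ_X0 = 898.6/EI,  θ_Y0 = 1196/EI
Flexibility coefficients: a unit moment at one end gives L/(3EI) there and L/(6EI) at the far end, so f₁₁ = f₂₂ = 4.083/EI and f₁₂ = f₂₁ = 2.042/EI.
Compatibility — zero rotation at each built-in end:
  4.083 M_X + 2.042 M_Y = 898.6
  2.042 M_X + 4.083 M_Y = 1196
Solving the pair gives M_X = 98.08 kN·m and M_Y = 244 kN·m (hogging).

M_Y = 244 kN·m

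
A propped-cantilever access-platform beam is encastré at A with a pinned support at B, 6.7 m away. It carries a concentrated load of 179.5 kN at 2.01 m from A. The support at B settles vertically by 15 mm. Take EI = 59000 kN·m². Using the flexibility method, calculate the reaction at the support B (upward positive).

R_B = 12.98 kN

Release the roller at B. Primary structure: cantilever fixed at A.
Free-end deflection of the primary structure under the applied loading (downward +):
  point load 179.5 at a = 2.01: Pa²(3L − a)/(6EI) = 2186/EI
Tip deflection under a unit load at B: L³/(3EI) = 100.3/EI.
With EI = 59000 kN·m²: δ_0 = 0.037059 m and δ_{BB} = 0.001699 m/kN.
Compatibility — the beam at B must follow the support down by 0.015 m: δ_0 − R_B·δ_{BB} = 0.015, so R_B = (0.037059 − 0.015)/0.001699 = 12.98 kN.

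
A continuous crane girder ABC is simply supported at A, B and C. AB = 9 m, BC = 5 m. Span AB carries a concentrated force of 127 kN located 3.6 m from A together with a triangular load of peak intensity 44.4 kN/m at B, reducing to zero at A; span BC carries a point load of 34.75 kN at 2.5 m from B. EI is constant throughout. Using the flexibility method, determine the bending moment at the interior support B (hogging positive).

Take M_B as the redundant. Released structure: two simple spans AB and BC with a hinge at B.
Discontinuity in slope at B on the released structure — sum the simple-span end rotations:
  span AB: point load 127 at a = 3.6: Pab(L + a)/(6LEI) = 576.1/EI
  span AB: triangular load, peak 44.4: w₀L³/(45EI) = 719.3/EI
  span BC: point load 34.75 at a = 2.5: Pab(L + b)/(6LEI) = 54.3/EI
  relative rotation θ_0 = (1295 + 54.3)/EI = 1350/EI
A unit hogging moment at B produces rotation L₁/(3EI) + L₂/(3EI) = 4.667/EI.
Compatibility: M_B·(L₁+L₂)/(3EI) = θ_0, giving M_B = 289.2 kN·m (hogging).

M_B = 289.2 kN·m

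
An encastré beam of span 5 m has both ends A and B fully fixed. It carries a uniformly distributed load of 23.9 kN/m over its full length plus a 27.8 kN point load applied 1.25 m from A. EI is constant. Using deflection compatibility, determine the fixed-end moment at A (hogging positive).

Take the two fixed-end moments M_A, M_B as redundants; the released structure is the simple span AB.
On the primary (simply-supported) span, the end slopes from the loading are:
  at A: UDL 23.9: wL³/(24EI) = 124.5/EI
  at B: UDL 23.9: wL³/(24EI) = 124.5/EI
  at A: point load 27.8 at a = 1.25: Pab(L + b)/(6LEI) = 38.01/EI
  at B: point load 27.8 at a = 1.25: Pab(L + a)/(6LEI) = 27.15/EI
  θ_A0 = 162.5/EI,  θ_B0 = 151.6/EI
Flexibility coefficients: a unit moment at one end gives L/(3EI) there and L/(6EI) at the far end, so f₁₁ = f₂₂ = 1.667/EI and f₁₂ = f₂₁ = 0.8333/EI.
Compatibility — zero rotation at each built-in end:
  1.667 M_A + 0.8333 M_B = 162.5
  0.8333 M_A + 1.667 M_B = 151.6
Solving the pair gives M_A = 69.34 kN·m and M_B = 56.31 kN·m (hogging).

M_A = 69.34 kN·m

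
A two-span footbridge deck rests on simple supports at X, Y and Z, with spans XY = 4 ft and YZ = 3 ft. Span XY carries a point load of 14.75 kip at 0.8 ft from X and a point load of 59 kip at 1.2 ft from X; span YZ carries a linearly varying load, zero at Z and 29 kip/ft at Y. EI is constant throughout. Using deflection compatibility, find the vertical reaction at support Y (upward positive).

R_Y = 66.63 kip

Take M_Y as the redundant. Released structure: two simple spans XY and YZ with a hinge at Y.
End slopes at the hinge Y, treating each span as simply supported:
  span XY: point load 14.75 at a = 0.8: Pab(L + a)/(6LEI) = 7.552/EI
  span XY: point load 59 at a = 1.2: Pab(L + a)/(6LEI) = 42.95/EI
  span YZ: triangular load, peak 29: w₀L³/(45EI) = 17.4/EI
  relative rotation θ_0 = (50.5 + 17.4)/EI = 67.9/EI
A unit hogging moment at Y produces rotation L₁/(3EI) + L₂/(3EI) = 2.333/EI.
Slope continuity at Y: θ_0 = M_Y·2.333/EI, so M_Y = 67.9/2.333 = 29.1 kip·ft (hogging).
Span XY, ΣM about X with M_Y applied at Y: R_Y^{XY}·4 = 82.6 + 29.1, so R_Y^{XY} = 27.93 kip and R_X = 73.75 − 27.93 = 45.82 kip.
Span YZ, ΣM about Z: R_Y^{YZ}·3 = 87 + 29.1, so R_Y^{YZ} = 38.7 kip and R_Z = 43.5 − 38.7 = 4.799 kip.
R_Y = 27.93 + 38.7 = 66.63 kip.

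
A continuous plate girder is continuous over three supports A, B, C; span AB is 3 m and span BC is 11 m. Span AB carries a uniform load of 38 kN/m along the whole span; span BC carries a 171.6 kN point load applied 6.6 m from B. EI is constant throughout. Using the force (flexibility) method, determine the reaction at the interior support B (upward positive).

R_B = 235.2 kN

Insert a hinge at B; M_B is the redundant, and each span becomes simply supported.
End slopes at the hinge B, treating each span as simply supported:
  span AB: UDL 38: wL³/(24EI) = 42.75/EI
  span BC: point load 171.6 at a = 6.6: Pab(L + b)/(6LEI) = 1163/EI
  relative rotation θ_0 = (42.75 + 1163)/EI = 1206/EI
A unit hogging moment at B produces rotation L₁/(3EI) + L₂/(3EI) = 4.667/EI.
Slope continuity at B: θ_0 = M_B·4.667/EI, so M_B = 1206/4.667 = 258.3 kN·m (hogging).
Span AB, ΣM about A with M_B applied at B: R_B^{AB}·3 = 171 + 258.3, so R_B^{AB} = 143.1 kN and R_A = 114 − 143.1 = -29.11 kN.
Span BC, ΣM about C: R_B^{BC}·11 = 755 + 258.3, so R_B^{BC} = 92.12 kN and R_C = 171.6 − 92.12 = 79.48 kN.
R_B = 143.1 + 92.12 = 235.2 kN.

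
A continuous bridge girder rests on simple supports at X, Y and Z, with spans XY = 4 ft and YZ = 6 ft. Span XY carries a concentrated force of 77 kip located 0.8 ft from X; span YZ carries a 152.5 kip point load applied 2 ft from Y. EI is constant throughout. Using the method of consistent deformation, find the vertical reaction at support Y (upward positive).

Take M_Y as the redundant. Released structure: two simple spans XY and YZ with a hinge at Y.
End slopes at the hinge Y, treating each span as simply supported:
  span XY: point load 77 at a = 0.8: Pab(L + a)/(6LEI) = 39.42/EI
  span YZ: point load 152.5 at a = 2: Pab(L + b)/(6LEI) = 338.9/EI
  relative rotation θ_0 = (39.42 + 338.9)/EI = 378.3/EI
A unit hogging moment at Y produces rotation L₁/(3EI) + L₂/(3EI) = 3.333/EI.
Slope continuity at Y: θ_0 = M_Y·3.333/EI, so M_Y = 378.3/3.333 = 113.5 kip·ft (hogging).
Span XY, ΣM about X with M_Y applied at Y: R_Y^{XY}·4 = 61.6 + 113.5, so R_Y^{XY} = 43.77 kip and R_X = 77 − 43.77 = 33.23 kip.
Span YZ, ΣM about Z: R_Y^{YZ}·6 = 610 + 113.5, so R_Y^{YZ} = 120.6 kip and R_Z = 152.5 − 120.6 = 31.92 kip.
R_Y = 43.77 + 120.6 = 164.4 kip.

R_Y = 164.4 kip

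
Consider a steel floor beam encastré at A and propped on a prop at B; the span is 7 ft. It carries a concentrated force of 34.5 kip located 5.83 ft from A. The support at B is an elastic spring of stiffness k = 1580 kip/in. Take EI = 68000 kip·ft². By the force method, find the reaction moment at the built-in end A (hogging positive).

M_A = 25.14 kip·ft

Choose R_B as the redundant. The primary structure is the cantilever fixed at A.
Primary-structure tip deflection at B by superposition:
  point load 34.5 at a = 5.83: Pa²(3L − a)/(6EI) = 2965/EI
Flexibility coefficient — unit upward force at B: δ_{BB} = L³/(3EI) = 114.3/EI.
With EI = 68000 kip·ft²: δ_0 = 0.0436 ft and δ_{BB} = 0.001681 ft/kip.
Compatibility — the spring shortens by R_B/k under the reaction it provides: δ_0 − R_B·δ_{BB} = R_B/k. With 1/k = 1/(1580×12) ft/kip = 0.000053 ft/kip, R_B = δ_0 / (δ_{BB} + 1/k) = 0.0436 / (0.001681 + 0.000053) = 25.14 kip.
Moment equilibrium about A: M_A = Σ(load moments about A) − R_B·L = 201.1 − 25.14×7 = 25.14 kip·ft.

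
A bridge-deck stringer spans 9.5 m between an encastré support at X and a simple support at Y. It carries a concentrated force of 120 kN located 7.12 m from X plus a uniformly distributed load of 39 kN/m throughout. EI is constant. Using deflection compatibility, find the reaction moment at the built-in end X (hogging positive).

Take the reaction at Y as the redundant and release it; the primary structure is a cantilever fixed at X.
Primary-structure tip deflection at Y by superposition:
  point load 120 at a = 7.12: Pa²(3L − a)/(6EI) = 21677/EI
  UDL 39: wL⁴/(8EI) = 39707/EI
  δ_0 = 61384/EI
Tip deflection under a unit load at Y: L³/(3EI) = 285.8/EI.
The prop prevents deflection at Y: R_Y = δ_0/δ_{YY} = 61384/285.8 = 214.8 kN.
Moment equilibrium about X: M_X = Σ(load moments about X) − R_Y·L = 2614 − 214.8×9.5 = 573.8 kN·m.

M_X = 573.8 kN·m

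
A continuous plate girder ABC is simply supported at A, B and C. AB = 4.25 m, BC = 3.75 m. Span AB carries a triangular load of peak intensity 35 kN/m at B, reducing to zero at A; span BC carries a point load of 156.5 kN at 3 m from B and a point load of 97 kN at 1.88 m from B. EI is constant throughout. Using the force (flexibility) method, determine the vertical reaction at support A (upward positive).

R_A = 5.794 kN

Release continuity at B by inserting a hinge; the redundant is the internal moment M_B. The primary structure is two simply-supported spans AB and BC.
Discontinuity in slope at B on the released structure — sum the simple-span end rotations:
  span AB: triangular load, peak 35: w₀L³/(45EI) = 59.71/EI
  span BC: point load 156.5 at a = 3: Pab(L + b)/(6LEI) = 70.42/EI
  span BC: point load 97 at a = 1.88: Pab(L + b)/(6LEI) = 85.18/EI
  relative rotation θ_0 = (59.71 + 155.6)/EI = 215.3/EI
A unit hogging moment at B produces rotation L₁/(3EI) + L₂/(3EI) = 2.667/EI.
Compatibility: M_B·(L₁+L₂)/(3EI) = θ_0, giving M_B = 80.74 kN·m (hogging).
Span AB, ΣM about A with M_B applied at B: R_B^{AB}·4.25 = 210.7 + 80.74, so R_B^{AB} = 68.58 kN and R_A = 74.38 − 68.58 = 5.794 kN.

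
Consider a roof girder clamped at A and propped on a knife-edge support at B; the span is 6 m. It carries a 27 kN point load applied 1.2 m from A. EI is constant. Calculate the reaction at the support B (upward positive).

R_B = 1.512 kN

Choose R_B as the redundant. The primary structure is the cantilever fixed at A.
Free-end deflection of the primary structure under the applied loading (downward +):
  point load 27 at a = 1.2: Pa²(3L − a)/(6EI) = 108.9/EI
Tip deflection under a unit load at B: L³/(3EI) = 72/EI.
Compatibility at B: δ_0 − R_B·δ_{BB} = 0, so R_B = 108.9/72 = 1.512 kN.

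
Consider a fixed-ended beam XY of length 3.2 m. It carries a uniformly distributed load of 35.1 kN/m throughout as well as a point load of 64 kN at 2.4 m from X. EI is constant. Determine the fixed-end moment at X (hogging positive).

M_X = 39.55 kN·m

Take the two fixed-end moments M_X, M_Y as redundants; the released structure is the simple span XY.
On the primary (simply-supported) span, the end slopes from the loading are:
  at X: UDL 35.1: wL³/(24EI) = 47.92/EI
  at Y: UDL 35.1: wL³/(24EI) = 47.92/EI
  at X: point load 64 at a = 2.4: Pab(L + b)/(6LEI) = 25.6/EI
  at Y: point load 64 at a = 2.4: Pab(L + a)/(6LEI) = 35.84/EI
  θ_X0 = 73.52/EI,  θ_Y0 = 83.76/EI
Flexibility coefficients: a unit moment at one end gives L/(3EI) there and L/(6EI) at the far end, so f₁₁ = f₂₂ = 1.067/EI and f₁₂ = f₂₁ = 0.5333/EI.
Compatibility — zero rotation at each built-in end:
  1.067 M_X + 0.5333 M_Y = 73.52
  0.5333 M_X + 1.067 M_Y = 83.76
Solving the pair gives M_X = 39.55 kN·m and M_Y = 58.75 kN·m (hogging).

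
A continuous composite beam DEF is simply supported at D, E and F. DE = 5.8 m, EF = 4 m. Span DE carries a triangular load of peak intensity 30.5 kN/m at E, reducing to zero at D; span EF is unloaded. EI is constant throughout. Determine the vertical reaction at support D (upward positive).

R_D = 22.5 kN

Take M_E as the redundant. Released structure: two simple spans DE and EF with a hinge at E.
Discontinuity in slope at E on the released structure — sum the simple-span end rotations:
  span DE: triangular load, peak 30.5: w₀L³/(45EI) = 132.2/EI
  relative rotation θ_0 = (132.2 + 0)/EI = 132.2/EI
A unit hogging moment at E produces rotation L₁/(3EI) + L₂/(3EI) = 3.267/EI.
Slope continuity at E: θ_0 = M_E·3.267/EI, so M_E = 132.2/3.267 = 40.48 kN·m (hogging).
Span DE, ΣM about D with M_E applied at E: R_E^{DE}·5.8 = 342 + 40.48, so R_E^{DE} = 65.95 kN and R_D = 88.45 − 65.95 = 22.5 kN.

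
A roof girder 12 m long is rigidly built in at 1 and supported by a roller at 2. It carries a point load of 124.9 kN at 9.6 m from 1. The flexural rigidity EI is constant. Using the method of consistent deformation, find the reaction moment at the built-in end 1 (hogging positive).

M_1 = 143.9 kN·m

Remove the prop at 2; the released (primary) structure is a cantilever built in at 1.
Free-end deflection of the primary structure under the applied loading (downward +):
  point load 124.9 at a = 9.6: Pa²(3L − a)/(6EI) = 50647/EI
Flexibility coefficient — unit upward force at 2: δ_{22} = L³/(3EI) = 576/EI.
The prop prevents deflection at 2: R_2 = δ_0/δ_{22} = 50647/576 = 87.93 kN.
Moment equilibrium about 1: M_1 = Σ(load moments about 1) − R_2·L = 1199 − 87.93×12 = 143.9 kN·m.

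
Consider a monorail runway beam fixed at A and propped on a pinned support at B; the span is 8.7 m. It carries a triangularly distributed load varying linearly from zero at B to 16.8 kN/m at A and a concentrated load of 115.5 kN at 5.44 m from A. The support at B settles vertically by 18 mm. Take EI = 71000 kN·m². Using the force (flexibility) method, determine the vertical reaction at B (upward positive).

R_B = 62.41 kN

Release the roller at B. Primary structure: cantilever fixed at A.
Downward deflection at the released point B due to the loads:
  triangular load, peak 16.8 at the fixed end: w₀L⁴/(30EI) = 3208/EI
  point load 115.5 at a = 5.44: Pa²(3L − a)/(6EI) = 11770/EI
  δ_0 = 14978/EI
Flexibility coefficient — unit upward force at B: δ_{BB} = L³/(3EI) = 219.5/EI.
With EI = 71000 kN·m²: δ_0 = 0.21095 m and δ_{BB} = 0.003092 m/kN.
Compatibility — the beam at B must follow the support down by 0.018 m: δ_0 − R_B·δ_{BB} = 0.018, so R_B = (0.21095 − 0.018)/0.003092 = 62.41 kN.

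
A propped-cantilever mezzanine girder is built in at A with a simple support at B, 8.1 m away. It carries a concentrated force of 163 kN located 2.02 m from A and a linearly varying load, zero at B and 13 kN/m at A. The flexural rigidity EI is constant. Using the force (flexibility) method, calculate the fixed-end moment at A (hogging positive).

M_A = 273.2 kN·m

Choose R_B as the redundant. The primary structure is the cantilever fixed at A.
Downward deflection at the released point B due to the loads:
  point load 163 at a = 2.02: Pa²(3L − a)/(6EI) = 2470/EI
  triangular load, peak 13 at the fixed end: w₀L⁴/(30EI) = 1865/EI
  δ_0 = 4335/EI
Tip deflection under a unit load at B: L³/(3EI) = 177.1/EI.
Compatibility at B: δ_0 − R_B·δ_{BB} = 0, so R_B = 4335/177.1 = 24.47 kN.
Moment equilibrium about A: M_A = Σ(load moments about A) − R_B·L = 471.4 − 24.47×8.1 = 273.2 kN·m.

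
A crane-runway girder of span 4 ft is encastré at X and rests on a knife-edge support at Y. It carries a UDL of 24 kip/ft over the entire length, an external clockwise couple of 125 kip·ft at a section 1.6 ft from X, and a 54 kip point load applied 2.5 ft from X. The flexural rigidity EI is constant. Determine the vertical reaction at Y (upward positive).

Take the reaction at Y as the redundant and release it; the primary structure is a cantilever fixed at X.
Downward deflection at the released point Y due to the loads:
  UDL 24: wL⁴/(8EI) = 768/EI
  clockwise couple 125 at a = 1.6: M₀a(2L − a)/(2EI) = 640/EI
  point load 54 at a = 2.5: Pa²(3L − a)/(6EI) = 534.4/EI
  δ_0 = 1942/EI
Tip deflection under a unit load at Y: L³/(3EI) = 21.33/EI.
The prop prevents deflection at Y: R_Y = δ_0/δ_{YY} = 1942/21.33 = 91.05 kip.

R_Y = 91.05 kip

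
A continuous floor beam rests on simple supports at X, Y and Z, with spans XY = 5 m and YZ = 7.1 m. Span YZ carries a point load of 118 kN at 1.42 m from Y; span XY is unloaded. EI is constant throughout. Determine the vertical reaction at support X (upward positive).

R_X = -14.16 kN

Insert a hinge at Y; M_Y is the redundant, and each span becomes simply supported.
End slopes at the hinge Y, treating each span as simply supported:
  span YZ: point load 118 at a = 1.42: Pab(L + b)/(6LEI) = 285.5/EI
  relative rotation θ_0 = (0 + 285.5)/EI = 285.5/EI
A unit hogging moment at Y produces rotation L₁/(3EI) + L₂/(3EI) = 4.033/EI.
Slope continuity at Y: θ_0 = M_Y·4.033/EI, so M_Y = 285.5/4.033 = 70.79 kN·m (hogging).
Span XY, ΣM about X with M_Y applied at Y: R_Y^{XY}·5 = 0 + 70.79, so R_Y^{XY} = 14.16 kN and R_X = 0 − 14.16 = -14.16 kN.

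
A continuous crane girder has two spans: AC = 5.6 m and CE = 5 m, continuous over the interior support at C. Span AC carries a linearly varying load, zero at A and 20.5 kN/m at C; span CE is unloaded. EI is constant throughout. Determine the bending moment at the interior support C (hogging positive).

M_C = 22.64 kN·m

Release continuity at C by inserting a hinge; the redundant is the internal moment M_C. The primary structure is two simply-supported spans AC and CE.
End slopes at the hinge C, treating each span as simply supported:
  span AC: triangular load, peak 20.5: w₀L³/(45EI) = 80/EI
  relative rotation θ_0 = (80 + 0)/EI = 80/EI
A unit hogging moment at C produces rotation L₁/(3EI) + L₂/(3EI) = 3.533/EI.
Slope continuity at C: θ_0 = M_C·3.533/EI, so M_C = 80/3.533 = 22.64 kN·m (hogging).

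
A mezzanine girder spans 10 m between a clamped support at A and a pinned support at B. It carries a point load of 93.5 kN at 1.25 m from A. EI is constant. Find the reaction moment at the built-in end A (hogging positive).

Release the roller at B. Primary structure: cantilever fixed at A.
Deflection at B on the released cantilever, summing each load's contribution:
  point load 93.5 at a = 1.25: Pa²(3L − a)/(6EI) = 700/EI
Tip deflection under a unit load at B: L³/(3EI) = 333.3/EI.
Compatibility at B: δ_0 − R_B·δ_{BB} = 0, so R_B = 700/333.3 = 2.1 kN.
Moment equilibrium about A: M_A = Σ(load moments about A) − R_B·L = 116.9 − 2.1×10 = 95.87 kN·m.

M_A = 95.87 kN·m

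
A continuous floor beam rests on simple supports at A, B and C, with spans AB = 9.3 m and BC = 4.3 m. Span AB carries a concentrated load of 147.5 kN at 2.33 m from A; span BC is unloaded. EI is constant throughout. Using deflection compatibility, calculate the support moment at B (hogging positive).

M_B = 110.1 kN·m

Take M_B as the redundant. Released structure: two simple spans AB and BC with a hinge at B.
End slopes at the hinge B, treating each span as simply supported:
  span AB: point load 147.5 at a = 2.33: Pab(L + a)/(6LEI) = 499.3/EI
  relative rotation θ_0 = (499.3 + 0)/EI = 499.3/EI
A unit hogging moment at B produces rotation L₁/(3EI) + L₂/(3EI) = 4.533/EI.
Slope continuity at B: θ_0 = M_B·4.533/EI, so M_B = 499.3/4.533 = 110.1 kN·m (hogging).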